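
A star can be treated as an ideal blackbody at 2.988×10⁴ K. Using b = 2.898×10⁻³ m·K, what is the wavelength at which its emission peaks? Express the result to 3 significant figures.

Wien's displacement law: λ_max = b/T = (2.898×10⁻³ m·K)/(2.988×10⁴ K) = 9.699×10⁻⁸ m.
That is 97.0 nm, in the ultraviolet range.

λ_max ≈ 97.0 nm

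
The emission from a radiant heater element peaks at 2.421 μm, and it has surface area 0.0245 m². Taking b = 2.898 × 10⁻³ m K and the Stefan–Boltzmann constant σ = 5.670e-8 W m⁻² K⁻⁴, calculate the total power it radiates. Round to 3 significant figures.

P ≈ 2.85×10³ W

Wien's law: T = b/λ_max = 2.898×10⁻³/2.421×10⁻⁶ = 1197.03 K.
Area A = 0.0245 m².
Then P = σAT⁴ = 5.670×10⁻⁸×0.0245×(1197.03)⁴ = 2.85×10³ W.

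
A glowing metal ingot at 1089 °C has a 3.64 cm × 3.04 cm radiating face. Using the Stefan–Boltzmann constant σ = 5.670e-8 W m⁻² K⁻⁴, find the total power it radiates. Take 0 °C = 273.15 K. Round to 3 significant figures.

T = 1089 °C + 273.15 = 1362.15 K.
Area A = 0.0364 × 0.0304 = 1.10656×10⁻³ m².
P = σAT⁴ = 5.670×10⁻⁸ × 1.10656×10⁻³ × (1362.15)⁴ = 216 W.

P ≈ 216 W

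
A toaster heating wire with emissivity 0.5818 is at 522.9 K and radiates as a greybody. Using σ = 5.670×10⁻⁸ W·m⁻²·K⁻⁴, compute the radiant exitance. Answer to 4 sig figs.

Stefan–Boltzmann: I = εσT⁴ = 0.5818 × 5.670×10⁻⁸ × (522.9)⁴ = 2466 W/m².

I ≈ 2466 W/m²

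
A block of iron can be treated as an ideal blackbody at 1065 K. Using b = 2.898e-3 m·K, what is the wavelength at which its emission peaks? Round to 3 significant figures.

λ_max ≈ 2.72×10³ nm

Wien's displacement law: λ_max = b/T = (2.898×10⁻³ m·K)/(1065 K) = 2.721×10⁻⁶ m.
That is 2.72×10³ nm, in the infrared range.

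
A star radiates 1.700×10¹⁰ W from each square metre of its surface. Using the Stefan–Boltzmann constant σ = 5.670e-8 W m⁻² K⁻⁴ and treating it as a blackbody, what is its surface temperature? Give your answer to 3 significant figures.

I = σT⁴, so T = (I/σ)^(1/4) = (1.700×10¹⁰/(5.670×10⁻⁸))^(1/4) = 2.34×10⁴ K.

T ≈ 2.34×10⁴ K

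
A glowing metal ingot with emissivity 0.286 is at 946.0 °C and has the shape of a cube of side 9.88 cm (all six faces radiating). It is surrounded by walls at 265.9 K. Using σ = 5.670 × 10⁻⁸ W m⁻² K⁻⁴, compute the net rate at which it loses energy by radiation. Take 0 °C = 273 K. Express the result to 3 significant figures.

T = 946.0 °C + 273 = 1219.0 K.
Area A = 6s² = 6×(0.0988 m)² = 0.0585686 m².
Net radiated power P_net = εσA(T⁴ − T₀⁴) = 0.286×5.670×10⁻⁸×0.0585686×(1219.0⁴ − 265.9⁴).
T⁴ − T₀⁴ = 2.20808×10¹² − 4.99889×10⁹ = 2.20308×10¹² K⁴, so P_net = 2.09×10³ W.

Net loss ≈ 2.09×10³ W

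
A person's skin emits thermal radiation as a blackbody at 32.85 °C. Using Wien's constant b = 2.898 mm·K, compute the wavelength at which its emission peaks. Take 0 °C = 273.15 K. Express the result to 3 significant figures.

λ_max ≈ 9.47 μm

T = 32.85 °C + 273.15 = 306.00 K.
Wien's displacement law: λ_max = b/T = (2.898×10⁻³ m·K)/(306.00 K) = 9.471×10⁻⁶ m.
That is 9.47 μm, in the infrared range.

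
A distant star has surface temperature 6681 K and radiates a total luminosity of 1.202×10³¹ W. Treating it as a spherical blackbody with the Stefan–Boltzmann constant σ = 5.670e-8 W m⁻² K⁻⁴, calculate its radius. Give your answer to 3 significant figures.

L = 4πR²σT⁴ ⇒ R = √(L/(4πσT⁴)).
σT⁴ = 1.12966×10⁸ W/m², so R = √(1.202×10³¹/(4π×1.12966×10⁸)) = 9.20×10¹⁰ m.

R ≈ 9.20×10¹⁰ m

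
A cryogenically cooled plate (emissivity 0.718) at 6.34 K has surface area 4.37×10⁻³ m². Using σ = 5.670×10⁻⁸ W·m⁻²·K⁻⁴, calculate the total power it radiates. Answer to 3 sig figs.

Area A = 4.37×10⁻³ m².
P = εσAT⁴ = 0.718 × 5.670×10⁻⁸ × 4.37×10⁻³ × (6.34)⁴ = 2.87×10⁻⁷ W.

P ≈ 2.87×10⁻⁷ W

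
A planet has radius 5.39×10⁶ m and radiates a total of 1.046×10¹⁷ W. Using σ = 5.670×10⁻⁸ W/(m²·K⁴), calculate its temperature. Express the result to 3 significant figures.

T ≈ 267 K

Surface area A = 4πR² = 4π(5.39×10⁶ m)² = 3.65079×10¹⁴ m².
P = σAT⁴ ⇒ T = (P/(σA))^(1/4) = (1.046×10¹⁷/(5.670×10⁻⁸×3.65079×10¹⁴))^(1/4) = 267 K.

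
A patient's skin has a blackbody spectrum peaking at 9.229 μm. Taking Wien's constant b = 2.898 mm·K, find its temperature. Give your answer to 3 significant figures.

T ≈ 314 K

Wien's law gives T = b/λ_max = (2.898×10⁻³ m·K)/(9.229×10⁻⁶ m) = 314 K.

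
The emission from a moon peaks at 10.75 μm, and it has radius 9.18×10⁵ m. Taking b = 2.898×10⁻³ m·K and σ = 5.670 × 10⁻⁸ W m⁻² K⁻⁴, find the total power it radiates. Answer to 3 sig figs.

P ≈ 3.17×10¹⁵ W

Wien's law: T = b/λ_max = 2.898×10⁻³/1.075×10⁻⁵ = 269.581 K.
Surface area A = 4πR² = 4π(9.18×10⁵ m)² = 1.05900×10¹³ m².
Then P = σAT⁴ = 5.670×10⁻⁸×1.05900×10¹³×(269.581)⁴ = 3.17×10¹⁵ W.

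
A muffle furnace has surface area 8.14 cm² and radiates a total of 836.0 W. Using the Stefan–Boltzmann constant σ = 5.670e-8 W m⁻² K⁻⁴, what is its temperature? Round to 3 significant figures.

T ≈ 2.06×10³ K

Area A = 8.14 cm² = 8.14×10⁻⁴ m².
P = σAT⁴ ⇒ T = (P/(σA))^(1/4) = (836.0/(5.670×10⁻⁸×8.14×10⁻⁴))^(1/4) = 2.06×10³ K.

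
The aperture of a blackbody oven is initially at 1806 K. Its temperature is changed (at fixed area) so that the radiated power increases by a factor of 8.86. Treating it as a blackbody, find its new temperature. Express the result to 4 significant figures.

T₂ ≈ 3116 K

P ∝ T⁴, so T₂/T₁ = (P₂/P₁)^(1/4) = (8.86)^(1/4) = 1.72528.
T₂ = 1806 × 1.72528 = 3116 K.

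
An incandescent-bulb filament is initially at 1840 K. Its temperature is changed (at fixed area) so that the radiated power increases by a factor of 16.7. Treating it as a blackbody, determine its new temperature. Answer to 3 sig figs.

T₂ ≈ 3.72×10³ K

P ∝ T⁴, so T₂/T₁ = (P₂/P₁)^(1/4) = (16.7)^(1/4) = 2.02153.
T₂ = 1840 × 2.02153 = 3.72×10³ K.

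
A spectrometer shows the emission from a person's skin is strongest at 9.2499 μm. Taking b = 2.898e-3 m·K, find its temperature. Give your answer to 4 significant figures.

T ≈ 313.3 K

Wien's law gives T = b/λ_max = (2.898×10⁻³ m·K)/(9.2499×10⁻⁶ m) = 313.3 K.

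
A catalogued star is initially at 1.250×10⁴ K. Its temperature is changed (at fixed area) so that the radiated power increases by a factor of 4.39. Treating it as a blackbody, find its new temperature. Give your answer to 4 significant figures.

T₂ ≈ 1.809×10⁴ K

P ∝ T⁴, so T₂/T₁ = (P₂/P₁)^(1/4) = (4.39)^(1/4) = 1.44749.
T₂ = 1.250×10⁴ × 1.44749 = 1.809×10⁴ K.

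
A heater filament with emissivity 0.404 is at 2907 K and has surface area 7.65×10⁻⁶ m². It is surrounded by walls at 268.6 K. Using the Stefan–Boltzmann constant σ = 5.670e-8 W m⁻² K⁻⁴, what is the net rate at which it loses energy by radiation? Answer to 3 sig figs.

Area A = 7.65×10⁻⁶ m².
Net radiated power P_net = εσA(T⁴ − T₀⁴) = 0.404×5.670×10⁻⁸×7.65×10⁻⁶×(2907⁴ − 268.6⁴).
T⁴ − T₀⁴ = 7.14135×10¹³ − 5.20504×10⁹ = 7.14083×10¹³ K⁴, so P_net = 12.5 W.

Net loss ≈ 12.5 W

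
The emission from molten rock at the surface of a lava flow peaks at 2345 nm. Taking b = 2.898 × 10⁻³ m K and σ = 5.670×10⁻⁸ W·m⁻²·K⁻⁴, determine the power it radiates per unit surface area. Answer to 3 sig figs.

Wien's law: T = b/λ_max = 2.898×10⁻³/2.345×10⁻⁶ = 1235.82 K.
Then I = σT⁴ = 5.670×10⁻⁸×(1235.82)⁴ = 1.32×10⁵ W/m².

I ≈ 1.32×10⁵ W/m²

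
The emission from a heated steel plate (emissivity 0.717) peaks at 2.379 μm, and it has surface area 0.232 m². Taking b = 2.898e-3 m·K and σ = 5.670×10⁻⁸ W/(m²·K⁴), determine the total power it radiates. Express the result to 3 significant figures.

P ≈ 2.08×10⁴ W

Wien's law: T = b/λ_max = 2.898×10⁻³/2.379×10⁻⁶ = 1218.16 K.
Area A = 0.232 m².
Then P = εσAT⁴ = 0.717×5.670×10⁻⁸×0.232×(1218.16)⁴ = 2.08×10⁴ W.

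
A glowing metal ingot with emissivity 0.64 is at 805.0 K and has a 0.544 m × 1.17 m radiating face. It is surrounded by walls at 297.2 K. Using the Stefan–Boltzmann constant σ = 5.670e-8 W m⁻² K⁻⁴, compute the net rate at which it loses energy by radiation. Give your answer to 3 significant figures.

Area A = 0.544 × 1.17 = 0.63648 m².
Net radiated power P_net = εσA(T⁴ − T₀⁴) = 0.64×5.670×10⁻⁸×0.63648×(805.0⁴ − 297.2⁴).
T⁴ − T₀⁴ = 4.19936×10¹¹ − 7.80181×10⁹ = 4.12134×10¹¹ K⁴, so P_net = 9.52×10³ W.

Net loss ≈ 9.52×10³ W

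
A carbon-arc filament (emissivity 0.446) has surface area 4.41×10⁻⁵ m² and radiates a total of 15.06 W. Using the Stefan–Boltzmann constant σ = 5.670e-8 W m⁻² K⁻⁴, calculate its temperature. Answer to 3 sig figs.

T ≈ 1.92×10³ K

Area A = 4.41×10⁻⁵ m².
P = εσAT⁴ ⇒ T = (P/(εσA))^(1/4) = (15.06/(0.446×5.670×10⁻⁸×4.41×10⁻⁵))^(1/4) = 1.92×10³ K.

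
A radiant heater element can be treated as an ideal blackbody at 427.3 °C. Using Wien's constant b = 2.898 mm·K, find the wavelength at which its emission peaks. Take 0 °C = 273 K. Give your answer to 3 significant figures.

T = 427.3 °C + 273 = 700.3 K.
Wien's displacement law: λ_max = b/T = (2.898×10⁻³ m·K)/(700.3 K) = 4.138×10⁻⁶ m.
That is 4.14 μm, in the infrared range.

λ_max ≈ 4.14 μm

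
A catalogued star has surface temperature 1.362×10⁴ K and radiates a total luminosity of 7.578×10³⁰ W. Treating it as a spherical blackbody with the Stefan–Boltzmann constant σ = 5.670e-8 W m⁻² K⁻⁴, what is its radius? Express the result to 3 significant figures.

L = 4πR²σT⁴ ⇒ R = √(L/(4πσT⁴)).
σT⁴ = 1.95115×10⁹ W/m², so R = √(7.578×10³⁰/(4π×1.95115×10⁹)) = 1.76×10¹⁰ m.

R ≈ 1.76×10¹⁰ m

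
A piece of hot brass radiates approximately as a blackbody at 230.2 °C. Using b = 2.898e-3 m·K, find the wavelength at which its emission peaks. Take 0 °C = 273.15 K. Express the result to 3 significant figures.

λ_max ≈ 5.76 μm

T = 230.2 °C + 273.15 = 503.35 K.
Wien's displacement law: λ_max = b/T = (2.898×10⁻³ m·K)/(503.35 K) = 5.757×10⁻⁶ m.
That is 5.76 μm, in the infrared range.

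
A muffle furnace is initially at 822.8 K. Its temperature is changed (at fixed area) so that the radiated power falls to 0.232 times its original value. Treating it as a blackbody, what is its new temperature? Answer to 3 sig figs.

T₂ ≈ 571 K

P ∝ T⁴, so T₂/T₁ = (P₂/P₁)^(1/4) = (0.232)^(1/4) = 0.694020.
T₂ = 822.8 × 0.694020 = 571 K.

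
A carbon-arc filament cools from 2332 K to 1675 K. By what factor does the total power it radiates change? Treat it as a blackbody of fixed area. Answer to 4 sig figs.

P ∝ T⁴, so P₂/P₁ = (T₂/T₁)⁴ = (1675/2332)⁴ = (0.718268)⁴ = 0.2662.

P₂/P₁ ≈ 0.2662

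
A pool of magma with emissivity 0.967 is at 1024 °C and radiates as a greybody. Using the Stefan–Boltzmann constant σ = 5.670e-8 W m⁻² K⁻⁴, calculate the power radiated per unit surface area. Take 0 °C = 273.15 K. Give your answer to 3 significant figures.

I ≈ 1.55×10⁵ W/m²

T = 1024 °C + 273.15 = 1297.15 K.
Stefan–Boltzmann: I = εσT⁴ = 0.967 × 5.670×10⁻⁸ × (1297.15)⁴ = 1.55×10⁵ W/m².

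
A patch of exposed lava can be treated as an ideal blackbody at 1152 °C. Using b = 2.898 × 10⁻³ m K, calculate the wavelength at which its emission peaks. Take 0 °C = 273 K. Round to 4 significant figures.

λ_max ≈ 2034 nm

T = 1152 °C + 273 = 1425 K.
Wien's displacement law: λ_max = b/T = (2.898×10⁻³ m·K)/(1425 K) = 2.0337×10⁻⁶ m.
That is 2034 nm, in the infrared range.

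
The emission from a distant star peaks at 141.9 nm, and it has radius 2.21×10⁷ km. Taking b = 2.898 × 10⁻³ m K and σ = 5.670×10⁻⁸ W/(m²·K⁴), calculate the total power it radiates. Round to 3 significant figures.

Wien's law: T = b/λ_max = 2.898×10⁻³/1.419×10⁻⁷ = 20422.8 K.
Surface area A = 4πR² = 4π(2.21×10¹⁰ m)² = 6.13754×10²¹ m².
Then P = σAT⁴ = 5.670×10⁻⁸×6.13754×10²¹×(20422.8)⁴ = 6.05×10³¹ W.

P ≈ 6.05×10³¹ W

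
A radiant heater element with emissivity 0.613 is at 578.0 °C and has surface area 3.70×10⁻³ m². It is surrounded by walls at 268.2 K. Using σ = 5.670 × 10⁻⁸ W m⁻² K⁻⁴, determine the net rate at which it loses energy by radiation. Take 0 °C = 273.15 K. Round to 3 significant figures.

T = 578.0 °C + 273.15 = 851.15 K.
Area A = 3.70×10⁻³ m².
Net radiated power P_net = εσA(T⁴ − T₀⁴) = 0.613×5.670×10⁻⁸×3.70×10⁻³×(851.15⁴ − 268.2⁴).
T⁴ − T₀⁴ = 5.24837×10¹¹ − 5.17410×10⁹ = 5.19663×10¹¹ K⁴, so P_net = 66.8 W.

Net loss ≈ 66.8 W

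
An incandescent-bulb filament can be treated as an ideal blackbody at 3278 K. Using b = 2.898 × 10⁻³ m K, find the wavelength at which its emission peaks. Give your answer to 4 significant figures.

λ_max ≈ 884.1 nm

Wien's displacement law: λ_max = b/T = (2.898×10⁻³ m·K)/(3278 K) = 8.8408×10⁻⁷ m.
That is 884.1 nm, in the infrared range.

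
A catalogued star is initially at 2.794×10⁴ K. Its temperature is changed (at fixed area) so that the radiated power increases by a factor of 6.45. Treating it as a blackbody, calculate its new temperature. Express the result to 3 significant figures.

T₂ ≈ 4.45×10⁴ K

P ∝ T⁴, so T₂/T₁ = (P₂/P₁)^(1/4) = (6.45)^(1/4) = 1.59364.
T₂ = 2.794×10⁴ × 1.59364 = 4.45×10⁴ K.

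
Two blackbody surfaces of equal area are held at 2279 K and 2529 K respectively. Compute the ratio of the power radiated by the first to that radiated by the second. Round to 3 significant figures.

P₁/P₂ ≈ 0.659

With equal areas, P₁/P₂ = (T₁/T₂)⁴ = (2279/2529)⁴ = 0.659.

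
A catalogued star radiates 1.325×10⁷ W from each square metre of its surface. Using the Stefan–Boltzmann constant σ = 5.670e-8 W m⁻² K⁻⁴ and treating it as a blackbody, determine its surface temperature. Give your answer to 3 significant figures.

I = σT⁴, so T = (I/σ)^(1/4) = (1.325×10⁷/(5.670×10⁻⁸))^(1/4) = 3.91×10³ K.

T ≈ 3.91×10³ K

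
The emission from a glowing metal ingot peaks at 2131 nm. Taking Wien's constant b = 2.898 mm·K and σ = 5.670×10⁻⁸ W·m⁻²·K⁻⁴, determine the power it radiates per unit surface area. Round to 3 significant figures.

I ≈ 1.94×10⁵ W/m²

Wien's law: T = b/λ_max = 2.898×10⁻³/2.131×10⁻⁶ = 1359.92 K.
Then I = σT⁴ = 5.670×10⁻⁸×(1359.92)⁴ = 1.94×10⁵ W/m².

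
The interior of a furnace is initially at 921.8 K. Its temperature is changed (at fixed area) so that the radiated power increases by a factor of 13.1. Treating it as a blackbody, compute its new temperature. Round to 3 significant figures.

T₂ ≈ 1.75×10³ K

P ∝ T⁴, so T₂/T₁ = (P₂/P₁)^(1/4) = (13.1)^(1/4) = 1.90247.
T₂ = 921.8 × 1.90247 = 1.75×10³ K.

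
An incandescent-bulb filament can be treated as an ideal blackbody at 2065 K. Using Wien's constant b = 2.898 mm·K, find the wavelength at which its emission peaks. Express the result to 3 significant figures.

Wien's displacement law: λ_max = b/T = (2.898×10⁻³ m·K)/(2065 K) = 1.403×10⁻⁶ m.
That is 1.40×10³ nm, in the infrared range.

λ_max ≈ 1.40×10³ nm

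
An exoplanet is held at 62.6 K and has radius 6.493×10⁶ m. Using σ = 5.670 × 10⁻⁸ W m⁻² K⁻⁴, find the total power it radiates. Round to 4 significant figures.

Surface area A = 4πR² = 4π(6.493×10⁶ m)² = 5.29786×10¹⁴ m².
P = σAT⁴ = 5.670×10⁻⁸ × 5.29786×10¹⁴ × (62.6)⁴ = 4.613×10¹⁴ W.

P ≈ 4.613×10¹⁴ W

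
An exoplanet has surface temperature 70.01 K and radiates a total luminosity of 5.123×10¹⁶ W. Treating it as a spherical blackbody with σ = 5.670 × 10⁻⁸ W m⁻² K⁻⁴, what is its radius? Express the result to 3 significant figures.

L = 4πR²σT⁴ ⇒ R = √(L/(4πσT⁴)).
σT⁴ = 1.36215 W/m², so R = √(5.123×10¹⁶/(4π×1.36215)) = 5.47×10⁷ m.

R ≈ 5.47×10⁷ m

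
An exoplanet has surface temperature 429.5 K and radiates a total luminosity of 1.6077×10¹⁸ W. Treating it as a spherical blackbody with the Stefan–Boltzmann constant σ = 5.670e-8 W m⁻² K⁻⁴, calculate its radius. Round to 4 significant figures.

L = 4πR²σT⁴ ⇒ R = √(L/(4πσT⁴)).
σT⁴ = 1929.46 W/m², so R = √(1.6077×10¹⁸/(4π×1929.46)) = 8.143×10⁶ m.

R ≈ 8.143×10⁶ m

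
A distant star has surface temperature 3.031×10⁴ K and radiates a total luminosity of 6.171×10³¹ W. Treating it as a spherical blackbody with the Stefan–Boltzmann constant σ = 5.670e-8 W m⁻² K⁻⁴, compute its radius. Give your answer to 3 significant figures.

L = 4πR²σT⁴ ⇒ R = √(L/(4πσT⁴)).
σT⁴ = 4.78549×10¹⁰ W/m², so R = √(6.171×10³¹/(4π×4.78549×10¹⁰)) = 1.01×10¹⁰ m.

R ≈ 1.01×10¹⁰ m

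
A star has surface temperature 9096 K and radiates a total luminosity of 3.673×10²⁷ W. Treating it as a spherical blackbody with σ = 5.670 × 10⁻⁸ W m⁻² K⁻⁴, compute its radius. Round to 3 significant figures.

R ≈ 8.68×10⁸ m

L = 4πR²σT⁴ ⇒ R = √(L/(4πσT⁴)).
σT⁴ = 3.88137×10⁸ W/m², so R = √(3.673×10²⁷/(4π×3.88137×10⁸)) = 8.68×10⁸ m.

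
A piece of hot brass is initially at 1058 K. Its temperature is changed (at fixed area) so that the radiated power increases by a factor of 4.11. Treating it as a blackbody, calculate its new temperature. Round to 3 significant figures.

T₂ ≈ 1.51×10³ K

P ∝ T⁴, so T₂/T₁ = (P₂/P₁)^(1/4) = (4.11)^(1/4) = 1.42384.
T₂ = 1058 × 1.42384 = 1.51×10³ K.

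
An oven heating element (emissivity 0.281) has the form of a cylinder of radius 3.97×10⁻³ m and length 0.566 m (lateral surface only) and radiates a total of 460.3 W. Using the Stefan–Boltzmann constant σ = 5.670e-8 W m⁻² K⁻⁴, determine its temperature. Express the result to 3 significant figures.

T ≈ 1.20×10³ K

Lateral area A = 2πrL = 2π×3.97×10⁻³×0.566 = 0.0141184 m².
P = εσAT⁴ ⇒ T = (P/(εσA))^(1/4) = (460.3/(0.281×5.670×10⁻⁸×0.0141184))^(1/4) = 1.20×10³ K.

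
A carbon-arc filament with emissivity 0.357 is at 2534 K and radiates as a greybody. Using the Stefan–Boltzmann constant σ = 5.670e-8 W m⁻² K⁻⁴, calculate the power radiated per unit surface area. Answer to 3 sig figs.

I ≈ 8.35×10⁵ W/m²

Stefan–Boltzmann: I = εσT⁴ = 0.357 × 5.670×10⁻⁸ × (2534)⁴ = 8.35×10⁵ W/m².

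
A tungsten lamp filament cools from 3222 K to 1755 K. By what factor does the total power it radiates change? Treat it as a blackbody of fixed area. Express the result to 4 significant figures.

P ∝ T⁴, so P₂/P₁ = (T₂/T₁)⁴ = (1755/3222)⁴ = (0.544693)⁴ = 0.08803.

P₂/P₁ ≈ 0.08803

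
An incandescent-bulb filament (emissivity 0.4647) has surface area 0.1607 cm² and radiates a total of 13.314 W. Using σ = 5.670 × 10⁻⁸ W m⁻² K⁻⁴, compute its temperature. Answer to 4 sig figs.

Area A = 0.1607 cm² = 1.607×10⁻⁵ m².
P = εσAT⁴ ⇒ T = (P/(εσA))^(1/4) = (13.314/(0.4647×5.670×10⁻⁸×1.607×10⁻⁵))^(1/4) = 2368 K.

T ≈ 2368 K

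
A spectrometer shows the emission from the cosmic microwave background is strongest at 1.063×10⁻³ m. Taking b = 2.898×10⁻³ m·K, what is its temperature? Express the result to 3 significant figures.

Wien's law gives T = b/λ_max = (2.898×10⁻³ m·K)/(1.063×10⁻³ m) = 2.73 K.

T ≈ 2.73 K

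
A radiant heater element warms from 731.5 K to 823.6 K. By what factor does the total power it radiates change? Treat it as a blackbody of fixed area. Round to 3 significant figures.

P₂/P₁ ≈ 1.61

P ∝ T⁴, so P₂/P₁ = (T₂/T₁)⁴ = (823.6/731.5)⁴ = (1.12591)⁴ = 1.61.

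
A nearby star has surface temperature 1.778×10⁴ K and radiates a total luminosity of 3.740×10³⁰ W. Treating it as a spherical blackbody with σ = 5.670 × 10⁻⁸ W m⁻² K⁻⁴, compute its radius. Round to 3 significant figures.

R ≈ 7.25×10⁹ m

L = 4πR²σT⁴ ⇒ R = √(L/(4πσT⁴)).
σT⁴ = 5.66644×10⁹ W/m², so R = √(3.740×10³⁰/(4π×5.66644×10⁹)) = 7.25×10⁹ m.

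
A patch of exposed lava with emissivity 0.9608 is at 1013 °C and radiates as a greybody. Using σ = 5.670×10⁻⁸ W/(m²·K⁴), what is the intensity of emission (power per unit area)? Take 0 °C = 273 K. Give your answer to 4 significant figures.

T = 1013 °C + 273 = 1286 K.
Stefan–Boltzmann: I = εσT⁴ = 0.9608 × 5.670×10⁻⁸ × (1286)⁴ = 1.490×10⁵ W/m².

I ≈ 1.490×10⁵ W/m²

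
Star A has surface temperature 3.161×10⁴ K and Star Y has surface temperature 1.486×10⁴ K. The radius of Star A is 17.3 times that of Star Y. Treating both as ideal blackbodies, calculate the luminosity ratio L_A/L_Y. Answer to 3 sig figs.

L_A/L_Y ≈ 6.13×10³

L ∝ R²T⁴, so L_A/L_Y = (R_A/R_Y)²(T_A/T_Y)⁴ = (17.3)² × (3.161×10⁴/1.486×10⁴)⁴ = 299.29 × 20.4749 = 6.13×10³.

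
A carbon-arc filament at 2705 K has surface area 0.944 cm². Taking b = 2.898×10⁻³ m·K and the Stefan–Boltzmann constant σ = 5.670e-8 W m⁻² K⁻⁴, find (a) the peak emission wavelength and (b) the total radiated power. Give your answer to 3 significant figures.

λ_max ≈ 1.07×10³ nm; P ≈ 287 W

(a) λ_max = b/T = 2.898×10⁻³/2705 = 1.071×10⁻⁶ m = 1.07×10³ nm.
Area A = 0.944 cm² = 9.44×10⁻⁵ m².
(b) P = σAT⁴ = 5.670×10⁻⁸×9.44×10⁻⁵×(2705)⁴ = 287 W.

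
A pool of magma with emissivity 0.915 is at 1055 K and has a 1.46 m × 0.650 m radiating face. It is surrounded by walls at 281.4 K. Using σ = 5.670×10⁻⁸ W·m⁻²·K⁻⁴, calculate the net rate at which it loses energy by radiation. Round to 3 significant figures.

Area A = 1.46 × 0.650 = 0.949 m².
Net radiated power P_net = εσA(T⁴ − T₀⁴) = 0.915×5.670×10⁻⁸×0.949×(1055⁴ − 281.4⁴).
T⁴ − T₀⁴ = 1.23882×10¹² − 6.27042×10⁹ = 1.23255×10¹² K⁴, so P_net = 6.07×10⁴ W.

Net loss ≈ 6.07×10⁴ W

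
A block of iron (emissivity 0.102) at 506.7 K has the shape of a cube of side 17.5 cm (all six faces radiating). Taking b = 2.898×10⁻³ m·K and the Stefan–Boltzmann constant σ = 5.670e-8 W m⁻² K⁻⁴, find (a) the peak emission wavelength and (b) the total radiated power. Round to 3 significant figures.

λ_max ≈ 5.72 μm; P ≈ 70.1 W

(a) λ_max = b/T = 2.898×10⁻³/506.7 = 5.719×10⁻⁶ m = 5.72 μm.
Area A = 6s² = 6×(0.175 m)² = 0.18375 m².
(b) P = εσAT⁴ = 0.102×5.670×10⁻⁸×0.18375×(506.7)⁴ = 70.1 W.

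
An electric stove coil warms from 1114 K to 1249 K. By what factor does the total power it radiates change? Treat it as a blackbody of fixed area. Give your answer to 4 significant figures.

P ∝ T⁴, so P₂/P₁ = (T₂/T₁)⁴ = (1249/1114)⁴ = (1.12118)⁴ = 1.580.

P₂/P₁ ≈ 1.580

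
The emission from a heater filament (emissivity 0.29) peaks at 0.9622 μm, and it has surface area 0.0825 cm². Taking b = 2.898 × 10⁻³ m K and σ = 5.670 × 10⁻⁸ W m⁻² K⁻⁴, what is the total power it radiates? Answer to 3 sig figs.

P ≈ 11.2 W

Wien's law: T = b/λ_max = 2.898×10⁻³/9.622×10⁻⁷ = 3011.85 K.
Area A = 0.0825 cm² = 8.25×10⁻⁶ m².
Then P = εσAT⁴ = 0.29×5.670×10⁻⁸×8.25×10⁻⁶×(3011.85)⁴ = 11.2 W.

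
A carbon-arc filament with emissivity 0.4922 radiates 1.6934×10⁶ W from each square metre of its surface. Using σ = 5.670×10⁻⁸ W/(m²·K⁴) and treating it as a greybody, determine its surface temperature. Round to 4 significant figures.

T ≈ 2791 K

I = εσT⁴, so T = (I/εσ)^(1/4) = (1.6934×10⁶/(0.4922×5.670×10⁻⁸))^(1/4) = 2791 K.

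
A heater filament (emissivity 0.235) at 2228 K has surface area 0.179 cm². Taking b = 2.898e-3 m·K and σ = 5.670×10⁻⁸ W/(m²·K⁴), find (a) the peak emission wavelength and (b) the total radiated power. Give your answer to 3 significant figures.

(a) λ_max = b/T = 2.898×10⁻³/2228 = 1.301×10⁻⁶ m = 1.30 μm.
Area A = 0.179 cm² = 1.79×10⁻⁵ m².
(b) P = εσAT⁴ = 0.235×5.670×10⁻⁸×1.79×10⁻⁵×(2228)⁴ = 5.88 W.

λ_max ≈ 1.30 μm; P ≈ 5.88 W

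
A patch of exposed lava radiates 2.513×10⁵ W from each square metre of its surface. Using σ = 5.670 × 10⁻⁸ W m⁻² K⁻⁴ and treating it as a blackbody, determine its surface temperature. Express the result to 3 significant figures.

I = σT⁴, so T = (I/σ)^(1/4) = (2.513×10⁵/(5.670×10⁻⁸))^(1/4) = 1.45×10³ K.

T ≈ 1.45×10³ K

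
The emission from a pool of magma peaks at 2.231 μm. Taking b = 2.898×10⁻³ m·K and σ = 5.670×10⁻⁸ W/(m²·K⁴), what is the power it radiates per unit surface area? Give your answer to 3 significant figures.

Wien's law: T = b/λ_max = 2.898×10⁻³/2.231×10⁻⁶ = 1298.97 K.
Then I = σT⁴ = 5.670×10⁻⁸×(1298.97)⁴ = 1.61×10⁵ W/m².

I ≈ 1.61×10⁵ W/m²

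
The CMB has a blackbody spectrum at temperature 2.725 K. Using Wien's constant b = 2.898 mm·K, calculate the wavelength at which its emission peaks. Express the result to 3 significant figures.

λ_max ≈ 1.06×10⁻³ m

Wien's displacement law: λ_max = b/T = (2.898×10⁻³ m·K)/(2.725 K) = 1.063×10⁻³ m.
That is 1.06×10⁻³ m, in the microwave range.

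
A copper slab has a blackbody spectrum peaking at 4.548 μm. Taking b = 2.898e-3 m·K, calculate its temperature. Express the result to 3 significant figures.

Wien's law gives T = b/λ_max = (2.898×10⁻³ m·K)/(4.548×10⁻⁶ m) = 637 K.

T ≈ 637 K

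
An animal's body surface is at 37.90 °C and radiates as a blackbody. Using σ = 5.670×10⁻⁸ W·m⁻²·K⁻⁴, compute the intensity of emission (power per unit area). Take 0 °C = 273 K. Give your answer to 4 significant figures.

T = 37.90 °C + 273 = 310.90 K.
Stefan–Boltzmann: I = σT⁴ = 5.670×10⁻⁸ × (310.90)⁴ = 529.7 W/m².

I ≈ 529.7 W/m²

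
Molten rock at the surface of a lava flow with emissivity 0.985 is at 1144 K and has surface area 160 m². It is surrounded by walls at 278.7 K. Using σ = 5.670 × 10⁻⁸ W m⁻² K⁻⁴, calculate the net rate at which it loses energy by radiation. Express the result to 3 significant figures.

Net loss ≈ 1.53×10⁷ W

Area A = 160 m².
Net radiated power P_net = εσA(T⁴ − T₀⁴) = 0.985×5.670×10⁻⁸×160×(1144⁴ − 278.7⁴).
T⁴ − T₀⁴ = 1.71279×10¹² − 6.03320×10⁹ = 1.70676×10¹² K⁴, so P_net = 1.53×10⁷ W.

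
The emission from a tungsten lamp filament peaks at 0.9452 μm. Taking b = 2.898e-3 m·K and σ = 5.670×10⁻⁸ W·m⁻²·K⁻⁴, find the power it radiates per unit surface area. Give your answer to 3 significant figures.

I ≈ 5.01×10⁶ W/m²

Wien's law: T = b/λ_max = 2.898×10⁻³/9.452×10⁻⁷ = 3066.02 K.
Then I = σT⁴ = 5.670×10⁻⁸×(3066.02)⁴ = 5.01×10⁶ W/m².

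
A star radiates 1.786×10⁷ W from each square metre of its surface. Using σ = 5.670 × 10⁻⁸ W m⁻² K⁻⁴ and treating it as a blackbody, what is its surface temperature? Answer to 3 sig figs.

T ≈ 4.21×10³ K

I = σT⁴, so T = (I/σ)^(1/4) = (1.786×10⁷/(5.670×10⁻⁸))^(1/4) = 4.21×10³ K.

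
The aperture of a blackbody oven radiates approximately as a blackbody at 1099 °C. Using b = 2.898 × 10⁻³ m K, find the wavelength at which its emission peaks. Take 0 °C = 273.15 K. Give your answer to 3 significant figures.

T = 1099 °C + 273.15 = 1372.15 K.
Wien's displacement law: λ_max = b/T = (2.898×10⁻³ m·K)/(1372.15 K) = 2.112×10⁻⁶ m.
That is 2.11 μm, in the infrared range.

λ_max ≈ 2.11 μm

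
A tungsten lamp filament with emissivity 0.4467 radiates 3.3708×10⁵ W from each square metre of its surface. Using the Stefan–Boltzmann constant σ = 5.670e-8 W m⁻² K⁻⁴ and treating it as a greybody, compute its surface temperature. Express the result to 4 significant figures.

I = εσT⁴, so T = (I/εσ)^(1/4) = (3.3708×10⁵/(0.4467×5.670×10⁻⁸))^(1/4) = 1910 K.

T ≈ 1910 K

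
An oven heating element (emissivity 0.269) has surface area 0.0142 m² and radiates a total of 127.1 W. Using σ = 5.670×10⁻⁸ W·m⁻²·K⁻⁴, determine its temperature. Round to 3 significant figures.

Area A = 0.0142 m².
P = εσAT⁴ ⇒ T = (P/(εσA))^(1/4) = (127.1/(0.269×5.670×10⁻⁸×0.0142))^(1/4) = 875 K.

T ≈ 875 K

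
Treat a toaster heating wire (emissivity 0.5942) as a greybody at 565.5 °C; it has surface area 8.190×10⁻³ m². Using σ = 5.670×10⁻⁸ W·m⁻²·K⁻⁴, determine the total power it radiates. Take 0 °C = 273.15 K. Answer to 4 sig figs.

T = 565.5 °C + 273.15 = 838.65 K.
Area A = 8.190×10⁻³ m².
P = εσAT⁴ = 0.5942 × 5.670×10⁻⁸ × 8.190×10⁻³ × (838.65)⁴ = 136.5 W.

P ≈ 136.5 W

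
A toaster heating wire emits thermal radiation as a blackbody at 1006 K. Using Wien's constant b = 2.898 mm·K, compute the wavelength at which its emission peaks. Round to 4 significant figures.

Wien's displacement law: λ_max = b/T = (2.898×10⁻³ m·K)/(1006 K) = 2.8807×10⁻⁶ m.
That is 2881 nm, in the infrared range.

λ_max ≈ 2881 nm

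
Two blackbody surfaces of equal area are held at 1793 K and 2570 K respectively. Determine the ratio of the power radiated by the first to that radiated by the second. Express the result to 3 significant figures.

P₁/P₂ ≈ 0.237

With equal areas, P₁/P₂ = (T₁/T₂)⁴ = (1793/2570)⁴ = 0.237.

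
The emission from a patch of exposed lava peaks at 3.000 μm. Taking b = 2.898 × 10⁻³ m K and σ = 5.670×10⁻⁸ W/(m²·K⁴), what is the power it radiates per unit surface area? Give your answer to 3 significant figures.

Wien's law: T = b/λ_max = 2.898×10⁻³/3.000×10⁻⁶ = 966.000 K.
Then I = σT⁴ = 5.670×10⁻⁸×(966.000)⁴ = 4.94×10⁴ W/m².

I ≈ 4.94×10⁴ W/m²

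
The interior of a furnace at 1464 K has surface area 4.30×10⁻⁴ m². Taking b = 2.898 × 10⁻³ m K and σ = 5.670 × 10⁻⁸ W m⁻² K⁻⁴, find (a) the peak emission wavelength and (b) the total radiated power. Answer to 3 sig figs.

(a) λ_max = b/T = 2.898×10⁻³/1464 = 1.980×10⁻⁶ m = 1.98 μm.
Area A = 4.30×10⁻⁴ m².
(b) P = σAT⁴ = 5.670×10⁻⁸×4.30×10⁻⁴×(1464)⁴ = 112 W.

λ_max ≈ 1.98 μm; P ≈ 112 W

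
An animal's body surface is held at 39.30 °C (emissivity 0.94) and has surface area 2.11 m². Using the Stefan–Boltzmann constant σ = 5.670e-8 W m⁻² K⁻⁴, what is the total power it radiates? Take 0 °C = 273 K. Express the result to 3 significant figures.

P ≈ 1.07×10³ W

T = 39.30 °C + 273 = 312.30 K.
Area A = 2.11 m².
P = εσAT⁴ = 0.94 × 5.670×10⁻⁸ × 2.11 × (312.30)⁴ = 1.07×10³ W.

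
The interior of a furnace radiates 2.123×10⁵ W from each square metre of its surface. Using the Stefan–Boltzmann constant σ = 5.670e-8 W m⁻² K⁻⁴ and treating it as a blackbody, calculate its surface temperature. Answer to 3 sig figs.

I = σT⁴, so T = (I/σ)^(1/4) = (2.123×10⁵/(5.670×10⁻⁸))^(1/4) = 1.39×10³ K.

T ≈ 1.39×10³ K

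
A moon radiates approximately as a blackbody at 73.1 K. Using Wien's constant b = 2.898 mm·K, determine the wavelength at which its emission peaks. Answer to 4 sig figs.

λ_max ≈ 39.64 μm

Wien's displacement law: λ_max = b/T = (2.898×10⁻³ m·K)/(73.1 K) = 3.9644×10⁻⁵ m.
That is 39.64 μm, in the infrared range.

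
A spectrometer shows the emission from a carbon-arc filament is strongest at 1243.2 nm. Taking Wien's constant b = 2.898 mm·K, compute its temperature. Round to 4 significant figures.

T ≈ 2331 K

Wien's law gives T = b/λ_max = (2.898×10⁻³ m·K)/(1.2432×10⁻⁶ m) = 2331 K.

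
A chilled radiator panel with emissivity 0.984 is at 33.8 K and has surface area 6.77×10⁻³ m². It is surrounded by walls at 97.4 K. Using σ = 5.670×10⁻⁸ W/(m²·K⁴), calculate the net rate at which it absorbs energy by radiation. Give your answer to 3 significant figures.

Net gain ≈ 0.0335 W

Area A = 6.77×10⁻³ m².
Net radiated power P_net = εσA(T⁴ − T₀⁴) = 0.984×5.670×10⁻⁸×6.77×10⁻³×(33.8⁴ − 97.4⁴).
T⁴ − T₀⁴ = 1.30517×10⁶ − 8.99986×10⁷ = -8.86934×10⁷ K⁴, so P_net = -0.0335 W — negative, meaning a net gain of 0.0335 W.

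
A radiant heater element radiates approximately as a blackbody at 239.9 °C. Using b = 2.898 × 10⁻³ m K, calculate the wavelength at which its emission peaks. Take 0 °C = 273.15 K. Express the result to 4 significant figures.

T = 239.9 °C + 273.15 = 513.05 K.
Wien's displacement law: λ_max = b/T = (2.898×10⁻³ m·K)/(513.05 K) = 5.6486×10⁻⁶ m.
That is 5.649 μm, in the infrared range.

λ_max ≈ 5.649 μm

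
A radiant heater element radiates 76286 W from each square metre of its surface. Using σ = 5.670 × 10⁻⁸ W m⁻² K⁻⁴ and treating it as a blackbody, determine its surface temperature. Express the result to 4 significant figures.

I = σT⁴, so T = (I/σ)^(1/4) = (76286/(5.670×10⁻⁸))^(1/4) = 1077 K.

T ≈ 1077 K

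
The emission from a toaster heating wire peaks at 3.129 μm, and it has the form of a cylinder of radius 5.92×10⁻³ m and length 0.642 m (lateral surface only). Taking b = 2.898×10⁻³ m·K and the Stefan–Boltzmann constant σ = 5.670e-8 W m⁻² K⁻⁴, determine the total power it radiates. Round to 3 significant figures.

P ≈ 996 W

Wien's law: T = b/λ_max = 2.898×10⁻³/3.129×10⁻⁶ = 926.174 K.
Lateral area A = 2πrL = 2π×5.92×10⁻³×0.642 = 0.0238801 m².
Then P = σAT⁴ = 5.670×10⁻⁸×0.0238801×(926.174)⁴ = 996 W.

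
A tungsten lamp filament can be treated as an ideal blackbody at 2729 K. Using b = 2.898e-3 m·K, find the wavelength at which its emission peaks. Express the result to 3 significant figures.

λ_max ≈ 1.06 μm

Wien's displacement law: λ_max = b/T = (2.898×10⁻³ m·K)/(2729 K) = 1.062×10⁻⁶ m.
That is 1.06 μm, in the infrared range.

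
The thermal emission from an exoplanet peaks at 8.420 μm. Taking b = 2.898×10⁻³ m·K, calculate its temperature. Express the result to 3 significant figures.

T ≈ 344 K

Wien's law gives T = b/λ_max = (2.898×10⁻³ m·K)/(8.420×10⁻⁶ m) = 344 K.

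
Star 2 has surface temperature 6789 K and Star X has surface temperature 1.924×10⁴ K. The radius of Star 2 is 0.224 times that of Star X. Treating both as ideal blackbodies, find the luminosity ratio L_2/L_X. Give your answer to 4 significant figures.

L ∝ R²T⁴, so L_2/L_X = (R_2/R_X)²(T_2/T_X)⁴ = (0.224)² × (6789/1.924×10⁴)⁴ = 0.050176 × 0.0155025 = 7.779×10⁻⁴.

L_2/L_X ≈ 7.779×10⁻⁴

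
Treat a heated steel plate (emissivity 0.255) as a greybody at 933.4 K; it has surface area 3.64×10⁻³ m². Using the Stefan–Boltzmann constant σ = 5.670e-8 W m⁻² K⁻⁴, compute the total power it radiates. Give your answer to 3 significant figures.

Area A = 3.64×10⁻³ m².
P = εσAT⁴ = 0.255 × 5.670×10⁻⁸ × 3.64×10⁻³ × (933.4)⁴ = 39.9 W.

P ≈ 39.9 W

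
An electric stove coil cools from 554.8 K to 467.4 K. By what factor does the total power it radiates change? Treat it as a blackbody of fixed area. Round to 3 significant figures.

P₂/P₁ ≈ 0.504

P ∝ T⁴, so P₂/P₁ = (T₂/T₁)⁴ = (467.4/554.8)⁴ = (0.842466)⁴ = 0.504.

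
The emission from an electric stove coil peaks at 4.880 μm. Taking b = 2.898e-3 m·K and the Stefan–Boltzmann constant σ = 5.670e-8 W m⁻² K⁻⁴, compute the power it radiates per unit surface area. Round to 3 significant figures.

Wien's law: T = b/λ_max = 2.898×10⁻³/4.880×10⁻⁶ = 593.852 K.
Then I = σT⁴ = 5.670×10⁻⁸×(593.852)⁴ = 7.05×10³ W/m².

I ≈ 7.05×10³ W/m²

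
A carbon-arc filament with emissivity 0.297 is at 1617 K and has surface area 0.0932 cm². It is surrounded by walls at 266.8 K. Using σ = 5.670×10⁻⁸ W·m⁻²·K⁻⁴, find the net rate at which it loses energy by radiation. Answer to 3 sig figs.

Net loss ≈ 1.07 W

Area A = 0.0932 cm² = 9.32×10⁻⁶ m².
Net radiated power P_net = εσA(T⁴ − T₀⁴) = 0.297×5.670×10⁻⁸×9.32×10⁻⁶×(1617⁴ − 266.8⁴).
T⁴ − T₀⁴ = 6.83660×10¹² − 5.06691×10⁹ = 6.83153×10¹² K⁴, so P_net = 1.07 W.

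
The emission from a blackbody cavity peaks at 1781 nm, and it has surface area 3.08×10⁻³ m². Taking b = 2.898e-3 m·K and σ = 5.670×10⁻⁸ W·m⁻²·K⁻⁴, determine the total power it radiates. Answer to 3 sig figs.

P ≈ 1.22×10³ W

Wien's law: T = b/λ_max = 2.898×10⁻³/1.781×10⁻⁶ = 1627.18 K.
Area A = 3.08×10⁻³ m².
Then P = σAT⁴ = 5.670×10⁻⁸×3.08×10⁻³×(1627.18)⁴ = 1.22×10³ W.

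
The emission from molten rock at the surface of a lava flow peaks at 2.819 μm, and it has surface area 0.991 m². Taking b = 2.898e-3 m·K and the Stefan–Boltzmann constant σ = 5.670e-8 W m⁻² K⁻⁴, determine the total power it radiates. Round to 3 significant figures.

P ≈ 6.28×10⁴ W

Wien's law: T = b/λ_max = 2.898×10⁻³/2.819×10⁻⁶ = 1028.02 K.
Area A = 0.991 m².
Then P = σAT⁴ = 5.670×10⁻⁸×0.991×(1028.02)⁴ = 6.28×10⁴ W.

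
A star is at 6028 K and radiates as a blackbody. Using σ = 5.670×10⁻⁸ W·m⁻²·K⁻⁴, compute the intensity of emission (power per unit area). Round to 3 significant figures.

Stefan–Boltzmann: I = σT⁴ = 5.670×10⁻⁸ × (6028)⁴ = 7.49×10⁷ W/m².

I ≈ 7.49×10⁷ W/m²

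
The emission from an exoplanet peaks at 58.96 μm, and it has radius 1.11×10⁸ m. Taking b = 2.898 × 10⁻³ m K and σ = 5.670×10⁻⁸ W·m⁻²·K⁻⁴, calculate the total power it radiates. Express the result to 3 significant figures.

P ≈ 5.12×10¹⁶ W

Wien's law: T = b/λ_max = 2.898×10⁻³/5.896×10⁻⁵ = 49.1520 K.
Surface area A = 4πR² = 4π(1.11×10⁸ m)² = 1.54830×10¹⁷ m².
Then P = σAT⁴ = 5.670×10⁻⁸×1.54830×10¹⁷×(49.1520)⁴ = 5.12×10¹⁶ W.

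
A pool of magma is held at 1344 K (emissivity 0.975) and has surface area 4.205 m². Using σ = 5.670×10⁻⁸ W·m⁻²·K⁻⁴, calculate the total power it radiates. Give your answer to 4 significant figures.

Area A = 4.205 m².
P = εσAT⁴ = 0.975 × 5.670×10⁻⁸ × 4.205 × (1344)⁴ = 7.585×10⁵ W.

P ≈ 7.585×10⁵ W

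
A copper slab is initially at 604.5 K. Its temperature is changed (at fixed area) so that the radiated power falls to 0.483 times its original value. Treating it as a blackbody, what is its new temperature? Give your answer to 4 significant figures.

T₂ ≈ 503.9 K

P ∝ T⁴, so T₂/T₁ = (P₂/P₁)^(1/4) = (0.483)^(1/4) = 0.833656.
T₂ = 604.5 × 0.833656 = 503.9 K.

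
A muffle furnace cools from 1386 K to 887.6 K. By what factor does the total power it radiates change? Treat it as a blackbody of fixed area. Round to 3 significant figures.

P ∝ T⁴, so P₂/P₁ = (T₂/T₁)⁴ = (887.6/1386)⁴ = (0.640404)⁴ = 0.168.

P₂/P₁ ≈ 0.168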